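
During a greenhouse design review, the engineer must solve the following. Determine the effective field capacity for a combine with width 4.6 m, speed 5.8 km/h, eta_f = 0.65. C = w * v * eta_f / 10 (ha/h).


C = w * v * eta_f / 10
  = 4.6 * 5.8 * 0.65 / 10
  = 17.34 / 10
  = 1.73 ha/h


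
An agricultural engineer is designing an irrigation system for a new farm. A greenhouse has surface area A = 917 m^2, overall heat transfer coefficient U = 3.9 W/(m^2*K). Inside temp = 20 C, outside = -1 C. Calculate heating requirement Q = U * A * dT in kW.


dT = 20 - (-1) = 21 K
Q = U * A * dT
  = 3.9 * 917 * 21
  = 75102.30 W = 75.10 kW


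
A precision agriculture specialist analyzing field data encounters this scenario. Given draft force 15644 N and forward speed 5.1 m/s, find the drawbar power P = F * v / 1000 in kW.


P = F * v / 1000
  = 15644 * 5.1 / 1000
  = 79784.40 / 1000
  = 79.78 kW


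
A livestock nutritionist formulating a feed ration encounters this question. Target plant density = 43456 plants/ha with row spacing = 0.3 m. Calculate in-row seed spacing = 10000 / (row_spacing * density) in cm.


spacing = 10000 / (row_sp * density)
        = 10000 / (0.3 * 43456)
        = 10000 / 13036.80
        = 0.76706 m = 76.71 cm


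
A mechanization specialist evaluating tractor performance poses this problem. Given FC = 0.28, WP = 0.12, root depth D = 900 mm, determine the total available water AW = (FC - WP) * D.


AW = (FC - WP) * D
   = (0.28 - 0.12) * 900
   = 0.16 * 900
   = 144 mm


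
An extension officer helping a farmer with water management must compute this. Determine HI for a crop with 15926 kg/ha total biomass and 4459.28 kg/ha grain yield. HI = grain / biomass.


HI = grain_yield / biomass
   = 4459.28 / 15926
   = 0.28


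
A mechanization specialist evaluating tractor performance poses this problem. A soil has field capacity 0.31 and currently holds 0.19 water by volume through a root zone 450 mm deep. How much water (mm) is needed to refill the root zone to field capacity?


SMD = (FC - theta) * D
    = (0.31 - 0.19) * 450
    = 0.120 * 450
    = 54 mm


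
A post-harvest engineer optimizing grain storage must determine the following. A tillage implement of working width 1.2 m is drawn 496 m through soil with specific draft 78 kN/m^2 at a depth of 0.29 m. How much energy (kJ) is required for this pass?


E = k * d * w * L
  = 78 * 0.29 * 1.2 * 496
  = 13463.42 kJ


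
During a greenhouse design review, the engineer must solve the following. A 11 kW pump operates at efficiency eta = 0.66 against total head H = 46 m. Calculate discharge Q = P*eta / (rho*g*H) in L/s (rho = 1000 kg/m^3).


Q = (P * 1000 * eta) / (rho * g * H)
  = (11 * 1000 * 0.66) / (1000 * 9.81 * 46)
  = 7260 / 451260
  = 0.01609 m^3/s = 16.09 L/s


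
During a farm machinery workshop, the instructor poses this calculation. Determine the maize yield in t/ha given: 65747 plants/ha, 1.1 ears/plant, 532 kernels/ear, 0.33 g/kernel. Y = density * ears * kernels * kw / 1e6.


Y = density * ears * kernels * kw
  = 65747 * 1.1 * 532 * 0.33 g/ha
  = 12696797.65 g/ha
  = 12696.80 kg/ha = 12.70 t/ha


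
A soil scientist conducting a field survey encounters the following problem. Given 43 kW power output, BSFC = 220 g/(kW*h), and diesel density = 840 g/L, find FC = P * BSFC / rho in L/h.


FC = P * BSFC / rho_fuel
   = 43 * 220 / 840
   = 9460 / 840
   = 11.26 L/h


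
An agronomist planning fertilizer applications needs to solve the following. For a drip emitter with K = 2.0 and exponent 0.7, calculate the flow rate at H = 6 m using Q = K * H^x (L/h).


Q = K * H^x
  = 2.0 * 6^0.7
  = 2.0 * 3.5051
  = 7.01 L/h


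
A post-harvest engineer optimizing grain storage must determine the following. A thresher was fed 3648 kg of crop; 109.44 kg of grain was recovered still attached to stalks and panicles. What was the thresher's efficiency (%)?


eta = (total - unthreshed) / total * 100
    = (3648 - 109.44) / 3648 * 100
    = 3538.56 / 3648 * 100
    = 97%


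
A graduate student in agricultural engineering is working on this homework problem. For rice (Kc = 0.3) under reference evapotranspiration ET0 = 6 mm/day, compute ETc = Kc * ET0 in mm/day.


ETc = Kc * ET0
    = 0.3 * 6
    = 1.80 mm/day


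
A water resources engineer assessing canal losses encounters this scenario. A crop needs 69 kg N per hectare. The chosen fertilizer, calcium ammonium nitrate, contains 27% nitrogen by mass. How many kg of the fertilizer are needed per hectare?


Rate = N_required / (N_content / 100)
     = 69 / (27 / 100)
     = 69 / 0.27
     = 255.56 kg/ha


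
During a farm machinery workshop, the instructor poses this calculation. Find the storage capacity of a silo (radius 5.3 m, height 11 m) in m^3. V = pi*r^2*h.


V = pi * r^2 * h
  = pi * 5.3^2 * 11
  = pi * 28.09 * 11
  = 970.72 m^3


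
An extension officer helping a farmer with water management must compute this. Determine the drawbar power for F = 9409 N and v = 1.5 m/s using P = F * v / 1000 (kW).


P = F * v / 1000
  = 9409 * 1.5 / 1000
  = 14113.50 / 1000
  = 14.11 kW


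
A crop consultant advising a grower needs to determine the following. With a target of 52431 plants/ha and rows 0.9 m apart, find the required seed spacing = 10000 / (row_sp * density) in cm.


spacing = 10000 / (row_sp * density)
        = 10000 / (0.9 * 52431)
        = 10000 / 47187.90
        = 0.21192 m = 21.19 cm


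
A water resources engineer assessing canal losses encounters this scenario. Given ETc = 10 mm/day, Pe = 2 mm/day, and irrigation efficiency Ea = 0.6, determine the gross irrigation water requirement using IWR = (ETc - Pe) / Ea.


IWR = (ETc - Pe) / Ea
    = (10 - 2) / 0.6
    = 8 / 0.6
    = 13.33 mm/day


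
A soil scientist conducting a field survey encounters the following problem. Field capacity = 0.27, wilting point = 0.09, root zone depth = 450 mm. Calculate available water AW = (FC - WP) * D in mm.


AW = (FC - WP) * D
   = (0.27 - 0.09) * 450
   = 0.18 * 450
   = 81 mm


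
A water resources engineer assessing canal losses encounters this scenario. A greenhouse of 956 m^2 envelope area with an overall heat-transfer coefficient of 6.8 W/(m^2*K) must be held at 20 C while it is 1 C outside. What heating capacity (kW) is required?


dT = 20 - (1) = 19 K
Q = U * A * dT
  = 6.8 * 956 * 19
  = 123515.20 W = 123.52 kW


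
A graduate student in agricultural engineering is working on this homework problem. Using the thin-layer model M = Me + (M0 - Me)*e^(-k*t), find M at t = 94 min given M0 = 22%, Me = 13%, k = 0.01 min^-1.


M = Me + (M0 - Me) * e^(-k*t)
  = 13 + (22 - 13) * e^(-0.01*94)
  = 13 + 9 * e^(-0.940)
  = 13 + 9 * 0.39063
  = 13 + 3.5157
  = 16.52%


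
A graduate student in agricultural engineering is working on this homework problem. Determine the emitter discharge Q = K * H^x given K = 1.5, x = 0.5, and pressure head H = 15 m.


Q = K * H^x
  = 1.5 * 15^0.5
  = 1.5 * 3.8730
  = 5.81 L/h


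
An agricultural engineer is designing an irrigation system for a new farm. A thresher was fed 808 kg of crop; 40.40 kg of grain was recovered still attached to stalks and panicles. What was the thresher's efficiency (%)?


eta = (total - unthreshed) / total * 100
    = (808 - 40.40) / 808 * 100
    = 767.60 / 808 * 100
    = 95%


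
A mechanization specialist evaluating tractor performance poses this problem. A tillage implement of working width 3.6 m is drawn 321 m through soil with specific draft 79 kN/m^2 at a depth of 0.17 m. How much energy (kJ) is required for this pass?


E = k * d * w * L
  = 79 * 0.17 * 3.6 * 321
  = 15519.71 kJ


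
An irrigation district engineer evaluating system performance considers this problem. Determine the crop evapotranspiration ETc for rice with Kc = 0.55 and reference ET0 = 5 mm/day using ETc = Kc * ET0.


ETc = Kc * ET0
    = 0.55 * 5
    = 2.75 mm/day


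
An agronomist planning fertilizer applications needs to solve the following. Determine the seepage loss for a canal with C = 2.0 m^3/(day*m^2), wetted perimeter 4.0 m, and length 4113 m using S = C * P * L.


S = C * P * L
  = 2.0 * 4.0 * 4113
  = 32904 m^3/day


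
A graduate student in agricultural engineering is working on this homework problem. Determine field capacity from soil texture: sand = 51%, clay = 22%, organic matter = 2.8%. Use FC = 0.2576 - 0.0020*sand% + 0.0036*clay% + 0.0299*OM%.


FC = 0.2576 - 0.0020*51 + 0.0036*22 + 0.0299*2.8
   = 0.2576 - 0.1020 + 0.0792 + 0.0837
   = 0.3185


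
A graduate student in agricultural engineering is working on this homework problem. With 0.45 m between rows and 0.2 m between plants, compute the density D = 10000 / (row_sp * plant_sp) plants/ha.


D = 10000 / (row_sp * plant_sp)
  = 10000 / (0.45 * 0.2)
  = 10000 / 0.0900
  = 111111.11 plants/ha


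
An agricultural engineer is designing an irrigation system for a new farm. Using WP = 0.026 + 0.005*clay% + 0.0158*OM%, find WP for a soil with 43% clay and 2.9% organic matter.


WP = 0.026 + 0.005*43 + 0.0158*2.9
   = 0.026 + 0.2150 + 0.0458
   = 0.2868


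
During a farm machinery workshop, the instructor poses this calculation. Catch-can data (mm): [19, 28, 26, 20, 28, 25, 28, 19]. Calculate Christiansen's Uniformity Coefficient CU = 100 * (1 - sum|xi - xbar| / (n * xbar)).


xbar = 193 / 8 = 24.125
sum|xi - xbar| = 28.750
CU = 100 * (1 - 28.750 / (8 * 24.125))
   = 100 * (1 - 0.1490)
   = 85.10%


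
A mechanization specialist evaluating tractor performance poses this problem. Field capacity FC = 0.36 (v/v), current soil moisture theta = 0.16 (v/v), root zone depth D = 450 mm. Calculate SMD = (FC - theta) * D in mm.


SMD = (FC - theta) * D
    = (0.36 - 0.16) * 450
    = 0.200 * 450
    = 90 mm


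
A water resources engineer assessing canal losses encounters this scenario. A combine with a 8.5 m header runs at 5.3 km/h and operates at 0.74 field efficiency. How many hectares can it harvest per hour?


C = w * v * eta_f / 10
  = 8.5 * 5.3 * 0.74 / 10
  = 33.34 / 10
  = 3.33 ha/h


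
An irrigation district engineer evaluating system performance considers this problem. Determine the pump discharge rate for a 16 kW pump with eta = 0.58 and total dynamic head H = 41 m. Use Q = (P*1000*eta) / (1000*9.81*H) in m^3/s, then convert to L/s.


Q = (P * 1000 * eta) / (rho * g * H)
  = (16 * 1000 * 0.58) / (1000 * 9.81 * 41)
  = 9280 / 402210
  = 0.02307 m^3/s = 23.07 L/s


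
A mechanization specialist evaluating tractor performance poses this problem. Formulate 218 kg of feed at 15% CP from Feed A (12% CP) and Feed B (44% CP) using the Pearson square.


parts_A = CP_b - target = 44 - 15 = 29
parts_B = target - CP_a = 15 - 12 = 3
total_parts = 29 + 3 = 32
Feed A = 218 * 29 / 32 = 197.56 kg
Feed B = 218 * 3 / 32 = 20.44 kg

197.56 kg


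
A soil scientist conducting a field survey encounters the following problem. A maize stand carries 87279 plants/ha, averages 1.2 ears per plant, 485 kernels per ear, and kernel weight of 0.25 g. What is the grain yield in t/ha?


Y = density * ears * kernels * kw
  = 87279 * 1.2 * 485 * 0.25 g/ha
  = 12699094.50 g/ha
  = 12699.09 kg/ha = 12.70 t/ha


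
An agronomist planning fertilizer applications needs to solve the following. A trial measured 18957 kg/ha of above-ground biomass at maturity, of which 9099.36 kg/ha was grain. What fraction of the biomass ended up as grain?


HI = grain_yield / biomass
   = 9099.36 / 18957
   = 0.48


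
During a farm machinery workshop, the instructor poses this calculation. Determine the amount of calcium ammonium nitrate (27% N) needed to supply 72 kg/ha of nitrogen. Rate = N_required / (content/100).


Rate = N_required / (N_content / 100)
     = 72 / (27 / 100)
     = 72 / 0.27
     = 266.67 kg/ha


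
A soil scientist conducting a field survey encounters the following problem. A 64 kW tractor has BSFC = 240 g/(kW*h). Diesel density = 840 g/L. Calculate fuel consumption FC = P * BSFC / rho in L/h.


FC = P * BSFC / rho_fuel
   = 64 * 240 / 840
   = 15360 / 840
   = 18.29 L/h


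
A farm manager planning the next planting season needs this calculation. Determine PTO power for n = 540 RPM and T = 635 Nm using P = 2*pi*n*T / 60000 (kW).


P = 2*pi*n*T / 60000
  = 2*pi * 540 * 635 / 60000
  = 2154504.24 / 60000
  = 35.91 kW


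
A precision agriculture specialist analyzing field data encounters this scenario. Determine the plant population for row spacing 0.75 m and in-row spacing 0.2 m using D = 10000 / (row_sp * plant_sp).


D = 10000 / (row_sp * plant_sp)
  = 10000 / (0.75 * 0.2)
  = 10000 / 0.1500
  = 66666.67 plants/ha


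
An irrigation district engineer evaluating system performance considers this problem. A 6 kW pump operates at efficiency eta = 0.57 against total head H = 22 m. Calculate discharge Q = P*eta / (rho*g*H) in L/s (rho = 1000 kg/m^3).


Q = (P * 1000 * eta) / (rho * g * H)
  = (6 * 1000 * 0.57) / (1000 * 9.81 * 22)
  = 3420 / 215820
  = 0.01585 m^3/s = 15.85 L/s


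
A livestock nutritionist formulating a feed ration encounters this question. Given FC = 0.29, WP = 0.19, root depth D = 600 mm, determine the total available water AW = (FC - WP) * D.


AW = (FC - WP) * D
   = (0.29 - 0.19) * 600
   = 0.10 * 600
   = 60 mm


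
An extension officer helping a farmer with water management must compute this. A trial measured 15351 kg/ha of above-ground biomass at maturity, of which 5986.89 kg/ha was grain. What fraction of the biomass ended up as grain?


HI = grain_yield / biomass
   = 5986.89 / 15351
   = 0.39


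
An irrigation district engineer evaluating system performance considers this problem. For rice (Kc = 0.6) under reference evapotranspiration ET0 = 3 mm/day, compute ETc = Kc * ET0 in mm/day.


ETc = Kc * ET0
    = 0.6 * 3
    = 1.80 mm/day


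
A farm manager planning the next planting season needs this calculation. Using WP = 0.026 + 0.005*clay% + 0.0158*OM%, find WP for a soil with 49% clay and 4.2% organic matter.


WP = 0.026 + 0.005*49 + 0.0158*4.2
   = 0.026 + 0.2450 + 0.0664
   = 0.3374


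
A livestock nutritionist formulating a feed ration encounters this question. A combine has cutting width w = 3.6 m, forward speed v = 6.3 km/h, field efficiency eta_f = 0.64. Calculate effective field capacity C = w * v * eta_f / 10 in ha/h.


C = w * v * eta_f / 10
  = 3.6 * 6.3 * 0.64 / 10
  = 14.52 / 10
  = 1.45 ha/h


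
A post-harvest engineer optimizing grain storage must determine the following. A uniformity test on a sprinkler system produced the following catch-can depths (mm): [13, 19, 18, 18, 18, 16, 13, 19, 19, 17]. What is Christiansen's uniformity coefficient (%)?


xbar = 170 / 10 = 17
sum|xi - xbar| = 18
CU = 100 * (1 - 18 / (10 * 17))
   = 100 * (1 - 0.1059)
   = 89.41%


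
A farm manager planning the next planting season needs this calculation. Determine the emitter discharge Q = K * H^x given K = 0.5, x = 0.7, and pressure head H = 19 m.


Q = K * H^x
  = 0.5 * 19^0.7
  = 0.5 * 7.8547
  = 3.93 L/h


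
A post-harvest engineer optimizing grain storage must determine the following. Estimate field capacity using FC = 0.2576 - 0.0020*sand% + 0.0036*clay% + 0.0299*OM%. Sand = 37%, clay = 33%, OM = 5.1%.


FC = 0.2576 - 0.0020*37 + 0.0036*33 + 0.0299*5.1
   = 0.2576 - 0.0740 + 0.1188 + 0.1525
   = 0.4549


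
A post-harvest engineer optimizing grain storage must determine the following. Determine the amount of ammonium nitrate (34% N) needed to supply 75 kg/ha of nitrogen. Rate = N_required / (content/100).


Rate = N_required / (N_content / 100)
     = 75 / (34 / 100)
     = 75 / 0.34
     = 220.59 kg/ha


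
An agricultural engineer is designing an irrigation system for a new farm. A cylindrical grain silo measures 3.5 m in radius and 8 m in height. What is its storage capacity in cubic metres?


V = pi * r^2 * h
  = pi * 3.5^2 * 8
  = pi * 12.25 * 8
  = 307.88 m^3


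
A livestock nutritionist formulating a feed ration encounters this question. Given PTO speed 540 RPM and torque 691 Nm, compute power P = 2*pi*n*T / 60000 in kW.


P = 2*pi*n*T / 60000
  = 2*pi * 540 * 691 / 60000
  = 2344507.77 / 60000
  = 39.08 kW


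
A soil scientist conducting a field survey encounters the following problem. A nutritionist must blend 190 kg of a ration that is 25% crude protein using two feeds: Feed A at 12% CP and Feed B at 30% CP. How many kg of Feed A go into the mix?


parts_A = CP_b - target = 30 - 25 = 5
parts_B = target - CP_a = 25 - 12 = 13
total_parts = 5 + 13 = 18
Feed A = 190 * 5 / 18 = 52.78 kg
Feed B = 190 * 13 / 18 = 137.22 kg

52.78 kg


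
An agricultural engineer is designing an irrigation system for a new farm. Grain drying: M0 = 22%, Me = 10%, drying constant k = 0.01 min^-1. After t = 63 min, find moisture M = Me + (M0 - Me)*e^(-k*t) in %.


M = Me + (M0 - Me) * e^(-k*t)
  = 10 + (22 - 10) * e^(-0.01*63)
  = 10 + 12 * e^(-0.630)
  = 10 + 12 * 0.53259
  = 10 + 6.3911
  = 16.39%


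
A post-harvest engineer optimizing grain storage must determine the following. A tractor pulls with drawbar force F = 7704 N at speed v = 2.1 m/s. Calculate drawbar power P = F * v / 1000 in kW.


P = F * v / 1000
  = 7704 * 2.1 / 1000
  = 16178.40 / 1000
  = 16.18 kW


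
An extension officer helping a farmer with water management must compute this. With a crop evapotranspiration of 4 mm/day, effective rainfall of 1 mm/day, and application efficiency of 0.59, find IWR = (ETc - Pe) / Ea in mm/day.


IWR = (ETc - Pe) / Ea
    = (4 - 1) / 0.59
    = 3 / 0.59
    = 5.08 mm/day


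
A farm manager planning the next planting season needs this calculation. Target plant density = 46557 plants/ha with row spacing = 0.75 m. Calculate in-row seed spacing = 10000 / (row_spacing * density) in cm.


spacing = 10000 / (row_sp * density)
        = 10000 / (0.75 * 46557)
        = 10000 / 34917.75
        = 0.28639 m = 28.64 cm


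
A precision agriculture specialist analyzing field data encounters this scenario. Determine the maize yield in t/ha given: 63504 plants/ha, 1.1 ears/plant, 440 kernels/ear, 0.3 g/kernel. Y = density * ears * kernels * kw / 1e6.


Y = density * ears * kernels * kw
  = 63504 * 1.1 * 440 * 0.3 g/ha
  = 9220780.80 g/ha
  = 9220.78 kg/ha = 9.22 t/ha


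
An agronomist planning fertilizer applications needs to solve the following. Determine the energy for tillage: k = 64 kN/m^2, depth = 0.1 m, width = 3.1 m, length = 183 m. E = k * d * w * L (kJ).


E = k * d * w * L
  = 64 * 0.1 * 3.1 * 183
  = 3630.72 kJ


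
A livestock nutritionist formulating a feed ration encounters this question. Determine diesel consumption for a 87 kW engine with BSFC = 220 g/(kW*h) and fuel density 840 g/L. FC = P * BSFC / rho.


FC = P * BSFC / rho_fuel
   = 87 * 220 / 840
   = 19140 / 840
   = 22.79 L/h


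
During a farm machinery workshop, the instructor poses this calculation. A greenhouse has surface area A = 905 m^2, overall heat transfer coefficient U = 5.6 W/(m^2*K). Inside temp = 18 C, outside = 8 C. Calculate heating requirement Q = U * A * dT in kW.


dT = 18 - (8) = 10 K
Q = U * A * dT
  = 5.6 * 905 * 10
  = 50680 W = 50.68 kW


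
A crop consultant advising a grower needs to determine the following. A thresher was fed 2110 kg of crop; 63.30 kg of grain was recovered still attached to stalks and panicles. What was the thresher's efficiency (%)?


eta = (total - unthreshed) / total * 100
    = (2110 - 63.30) / 2110 * 100
    = 2046.70 / 2110 * 100
    = 97%


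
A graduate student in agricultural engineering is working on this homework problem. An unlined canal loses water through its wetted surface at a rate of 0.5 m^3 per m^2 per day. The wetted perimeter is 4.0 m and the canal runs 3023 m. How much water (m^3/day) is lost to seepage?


S = C * P * L
  = 0.5 * 4.0 * 3023
  = 6046 m^3/day


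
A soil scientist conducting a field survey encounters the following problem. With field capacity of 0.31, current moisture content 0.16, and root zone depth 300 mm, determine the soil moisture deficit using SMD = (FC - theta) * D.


SMD = (FC - theta) * D
    = (0.31 - 0.16) * 300
    = 0.150 * 300
    = 45 mm


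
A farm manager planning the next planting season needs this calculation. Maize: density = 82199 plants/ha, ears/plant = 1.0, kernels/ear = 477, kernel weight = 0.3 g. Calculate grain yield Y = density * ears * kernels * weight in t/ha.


Y = density * ears * kernels * kw
  = 82199 * 1.0 * 477 * 0.3 g/ha
  = 11762676.90 g/ha
  = 11762.68 kg/ha = 11.76 t/ha


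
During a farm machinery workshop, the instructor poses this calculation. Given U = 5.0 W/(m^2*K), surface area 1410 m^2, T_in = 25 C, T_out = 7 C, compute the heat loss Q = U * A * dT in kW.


dT = 25 - (7) = 18 K
Q = U * A * dT
  = 5.0 * 1410 * 18
  = 126900 W = 126.90 kW


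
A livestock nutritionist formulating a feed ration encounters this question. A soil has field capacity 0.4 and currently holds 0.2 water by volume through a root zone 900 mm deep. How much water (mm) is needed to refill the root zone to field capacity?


SMD = (FC - theta) * D
    = (0.4 - 0.2) * 900
    = 0.200 * 900
    = 180 mm


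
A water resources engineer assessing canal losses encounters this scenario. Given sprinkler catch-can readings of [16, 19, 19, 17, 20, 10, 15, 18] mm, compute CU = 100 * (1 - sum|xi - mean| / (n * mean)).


xbar = 134 / 8 = 16.750
sum|xi - xbar| = 18.500
CU = 100 * (1 - 18.500 / (8 * 16.750))
   = 100 * (1 - 0.1381)
   = 86.19%


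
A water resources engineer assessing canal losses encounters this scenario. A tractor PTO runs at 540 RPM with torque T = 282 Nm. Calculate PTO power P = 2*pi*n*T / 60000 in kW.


P = 2*pi*n*T / 60000
  = 2*pi * 540 * 282 / 60000
  = 956803.46 / 60000
  = 15.95 kW


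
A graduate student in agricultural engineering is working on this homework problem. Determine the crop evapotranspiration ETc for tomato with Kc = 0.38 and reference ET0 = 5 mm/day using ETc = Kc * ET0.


ETc = Kc * ET0
    = 0.38 * 5
    = 1.90 mm/day


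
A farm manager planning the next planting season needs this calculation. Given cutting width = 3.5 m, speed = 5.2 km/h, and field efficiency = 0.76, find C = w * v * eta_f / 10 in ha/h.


C = w * v * eta_f / 10
  = 3.5 * 5.2 * 0.76 / 10
  = 13.83 / 10
  = 1.38 ha/h


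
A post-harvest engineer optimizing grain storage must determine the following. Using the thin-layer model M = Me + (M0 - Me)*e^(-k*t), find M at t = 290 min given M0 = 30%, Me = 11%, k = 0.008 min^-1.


M = Me + (M0 - Me) * e^(-k*t)
  = 11 + (30 - 11) * e^(-0.008*290)
  = 11 + 19 * e^(-2.320)
  = 11 + 19 * 0.09827
  = 11 + 1.8672
  = 12.87%


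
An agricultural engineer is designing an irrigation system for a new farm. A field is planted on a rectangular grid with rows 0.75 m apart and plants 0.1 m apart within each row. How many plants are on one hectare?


D = 10000 / (row_sp * plant_sp)
  = 10000 / (0.75 * 0.1)
  = 10000 / 0.0750
  = 133333.33 plants/ha


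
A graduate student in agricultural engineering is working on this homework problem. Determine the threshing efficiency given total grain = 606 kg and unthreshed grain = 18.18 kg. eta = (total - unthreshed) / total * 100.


eta = (total - unthreshed) / total * 100
    = (606 - 18.18) / 606 * 100
    = 587.82 / 606 * 100
    = 97%


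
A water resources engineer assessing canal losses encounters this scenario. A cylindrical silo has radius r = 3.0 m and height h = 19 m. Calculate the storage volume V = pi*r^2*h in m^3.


V = pi * r^2 * h
  = pi * 3.0^2 * 19
  = pi * 9 * 19
  = 537.21 m^3


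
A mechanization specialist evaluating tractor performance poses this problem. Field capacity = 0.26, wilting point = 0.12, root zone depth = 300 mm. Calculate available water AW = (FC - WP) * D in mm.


AW = (FC - WP) * D
   = (0.26 - 0.12) * 300
   = 0.14 * 300
   = 42 mm


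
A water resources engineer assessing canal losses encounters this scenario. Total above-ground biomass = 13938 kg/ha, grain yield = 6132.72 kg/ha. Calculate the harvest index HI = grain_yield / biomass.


HI = grain_yield / biomass
   = 6132.72 / 13938
   = 0.44


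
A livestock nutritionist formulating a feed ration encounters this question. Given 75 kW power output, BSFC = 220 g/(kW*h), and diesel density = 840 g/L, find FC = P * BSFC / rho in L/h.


FC = P * BSFC / rho_fuel
   = 75 * 220 / 840
   = 16500 / 840
   = 19.64 L/h


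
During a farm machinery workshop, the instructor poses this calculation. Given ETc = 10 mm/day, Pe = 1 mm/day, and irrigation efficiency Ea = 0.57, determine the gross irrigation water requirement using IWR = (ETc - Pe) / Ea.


IWR = (ETc - Pe) / Ea
    = (10 - 1) / 0.57
    = 9 / 0.57
    = 15.79 mm/day


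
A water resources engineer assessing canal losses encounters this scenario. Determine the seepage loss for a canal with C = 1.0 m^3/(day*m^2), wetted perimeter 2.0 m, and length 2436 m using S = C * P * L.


S = C * P * L
  = 1.0 * 2.0 * 2436
  = 4872 m^3/day


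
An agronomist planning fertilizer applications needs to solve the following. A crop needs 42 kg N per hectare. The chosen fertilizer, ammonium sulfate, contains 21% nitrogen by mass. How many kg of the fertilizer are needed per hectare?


Rate = N_required / (N_content / 100)
     = 42 / (21 / 100)
     = 42 / 0.21
     = 200 kg/ha


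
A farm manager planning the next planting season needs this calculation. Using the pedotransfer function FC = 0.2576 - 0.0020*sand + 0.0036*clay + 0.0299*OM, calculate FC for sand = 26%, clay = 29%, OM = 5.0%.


FC = 0.2576 - 0.0020*26 + 0.0036*29 + 0.0299*5.0
   = 0.2576 - 0.0520 + 0.1044 + 0.1495
   = 0.4595


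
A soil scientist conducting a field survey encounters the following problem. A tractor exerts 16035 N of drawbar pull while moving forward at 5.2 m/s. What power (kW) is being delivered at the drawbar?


P = F * v / 1000
  = 16035 * 5.2 / 1000
  = 83382 / 1000
  = 83.38 kW


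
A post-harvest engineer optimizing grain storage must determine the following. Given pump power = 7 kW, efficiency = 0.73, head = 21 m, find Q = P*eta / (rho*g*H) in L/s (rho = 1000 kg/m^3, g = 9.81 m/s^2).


Q = (P * 1000 * eta) / (rho * g * H)
  = (7 * 1000 * 0.73) / (1000 * 9.81 * 21)
  = 5110 / 206010
  = 0.02480 m^3/s = 24.80 L/s


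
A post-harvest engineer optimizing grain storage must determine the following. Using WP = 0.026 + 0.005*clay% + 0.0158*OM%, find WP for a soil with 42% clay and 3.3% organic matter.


WP = 0.026 + 0.005*42 + 0.0158*3.3
   = 0.026 + 0.2100 + 0.0521
   = 0.2881


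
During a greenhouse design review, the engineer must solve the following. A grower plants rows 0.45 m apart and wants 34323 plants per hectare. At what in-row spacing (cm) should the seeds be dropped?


spacing = 10000 / (row_sp * density)
        = 10000 / (0.45 * 34323)
        = 10000 / 15445.35
        = 0.64744 m = 64.74 cm


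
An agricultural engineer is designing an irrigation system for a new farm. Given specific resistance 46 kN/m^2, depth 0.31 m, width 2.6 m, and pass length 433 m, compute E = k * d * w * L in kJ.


E = k * d * w * L
  = 46 * 0.31 * 2.6 * 433
  = 16053.91 kJ


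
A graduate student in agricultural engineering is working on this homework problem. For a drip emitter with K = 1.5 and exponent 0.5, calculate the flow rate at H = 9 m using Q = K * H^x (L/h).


Q = K * H^x
  = 1.5 * 9^0.5
  = 1.5 * 3
  = 4.50 L/h


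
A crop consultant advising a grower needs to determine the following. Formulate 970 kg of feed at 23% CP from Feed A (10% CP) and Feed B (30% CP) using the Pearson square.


parts_A = CP_b - target = 30 - 23 = 7
parts_B = target - CP_a = 23 - 10 = 13
total_parts = 7 + 13 = 20
Feed A = 970 * 7 / 20 = 339.50 kg
Feed B = 970 * 13 / 20 = 630.50 kg

339.50 kg


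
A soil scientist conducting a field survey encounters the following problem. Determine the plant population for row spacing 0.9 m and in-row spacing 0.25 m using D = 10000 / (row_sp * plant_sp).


D = 10000 / (row_sp * plant_sp)
  = 10000 / (0.9 * 0.25)
  = 10000 / 0.2250
  = 44444.44 plants/ha


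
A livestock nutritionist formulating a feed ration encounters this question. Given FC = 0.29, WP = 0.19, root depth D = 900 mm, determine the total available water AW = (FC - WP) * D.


AW = (FC - WP) * D
   = (0.29 - 0.19) * 900
   = 0.10 * 900
   = 90 mm


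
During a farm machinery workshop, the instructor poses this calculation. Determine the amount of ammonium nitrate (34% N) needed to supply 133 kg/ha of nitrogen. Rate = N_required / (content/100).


Rate = N_required / (N_content / 100)
     = 133 / (34 / 100)
     = 133 / 0.34
     = 391.18 kg/ha


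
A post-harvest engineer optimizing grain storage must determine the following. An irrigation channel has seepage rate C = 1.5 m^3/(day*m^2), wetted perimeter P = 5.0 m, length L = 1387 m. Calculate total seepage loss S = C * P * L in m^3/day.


S = C * P * L
  = 1.5 * 5.0 * 1387
  = 10402.50 m^3/day


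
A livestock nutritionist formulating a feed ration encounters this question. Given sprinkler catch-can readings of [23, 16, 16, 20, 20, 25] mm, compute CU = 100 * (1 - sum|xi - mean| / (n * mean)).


xbar = 120 / 6 = 20
sum|xi - xbar| = 16
CU = 100 * (1 - 16 / (6 * 20))
   = 100 * (1 - 0.1333)
   = 86.67%


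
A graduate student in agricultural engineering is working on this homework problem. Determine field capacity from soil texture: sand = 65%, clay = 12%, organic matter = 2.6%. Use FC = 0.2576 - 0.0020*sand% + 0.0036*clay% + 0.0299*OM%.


FC = 0.2576 - 0.0020*65 + 0.0036*12 + 0.0299*2.6
   = 0.2576 - 0.1300 + 0.0432 + 0.0777
   = 0.2485


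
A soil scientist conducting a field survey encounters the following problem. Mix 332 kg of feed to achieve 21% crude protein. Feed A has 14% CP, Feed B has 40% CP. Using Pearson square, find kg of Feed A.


parts_A = CP_b - target = 40 - 21 = 19
parts_B = target - CP_a = 21 - 14 = 7
total_parts = 19 + 7 = 26
Feed A = 332 * 19 / 26 = 242.62 kg
Feed B = 332 * 7 / 26 = 89.38 kg

242.62 kg


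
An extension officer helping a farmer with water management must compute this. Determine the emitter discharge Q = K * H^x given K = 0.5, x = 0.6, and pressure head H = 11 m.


Q = K * H^x
  = 0.5 * 11^0.6
  = 0.5 * 4.2154
  = 2.11 L/h


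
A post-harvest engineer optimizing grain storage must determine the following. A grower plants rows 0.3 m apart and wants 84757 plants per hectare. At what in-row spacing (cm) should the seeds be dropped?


spacing = 10000 / (row_sp * density)
        = 10000 / (0.3 * 84757)
        = 10000 / 25427.10
        = 0.39328 m = 39.33 cm


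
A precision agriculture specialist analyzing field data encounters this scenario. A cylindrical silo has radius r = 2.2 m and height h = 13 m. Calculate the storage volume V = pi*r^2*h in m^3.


V = pi * r^2 * h
  = pi * 2.2^2 * 13
  = pi * 4.84 * 13
  = 197.67 m^3


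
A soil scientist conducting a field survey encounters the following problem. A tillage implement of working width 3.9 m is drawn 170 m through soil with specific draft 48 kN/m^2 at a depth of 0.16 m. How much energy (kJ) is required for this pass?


E = k * d * w * L
  = 48 * 0.16 * 3.9 * 170
  = 5091.84 kJ


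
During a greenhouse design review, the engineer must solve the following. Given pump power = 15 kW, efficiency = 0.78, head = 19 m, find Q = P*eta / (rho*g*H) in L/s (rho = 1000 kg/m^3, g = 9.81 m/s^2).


Q = (P * 1000 * eta) / (rho * g * H)
  = (15 * 1000 * 0.78) / (1000 * 9.81 * 19)
  = 11700 / 186390
  = 0.06277 m^3/s = 62.77 L/s


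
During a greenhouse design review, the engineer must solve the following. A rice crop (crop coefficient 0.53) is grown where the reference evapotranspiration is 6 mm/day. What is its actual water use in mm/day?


ETc = Kc * ET0
    = 0.53 * 6
    = 3.18 mm/day


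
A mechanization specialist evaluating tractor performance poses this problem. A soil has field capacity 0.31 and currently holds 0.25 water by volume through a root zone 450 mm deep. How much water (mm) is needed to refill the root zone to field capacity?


SMD = (FC - theta) * D
    = (0.31 - 0.25) * 450
    = 0.060 * 450
    = 27 mm


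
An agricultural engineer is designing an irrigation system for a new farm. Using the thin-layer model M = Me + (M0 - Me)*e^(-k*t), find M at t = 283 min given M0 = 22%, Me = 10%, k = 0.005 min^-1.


M = Me + (M0 - Me) * e^(-k*t)
  = 10 + (22 - 10) * e^(-0.005*283)
  = 10 + 12 * e^(-1.415)
  = 10 + 12 * 0.24293
  = 10 + 2.9151
  = 12.92%


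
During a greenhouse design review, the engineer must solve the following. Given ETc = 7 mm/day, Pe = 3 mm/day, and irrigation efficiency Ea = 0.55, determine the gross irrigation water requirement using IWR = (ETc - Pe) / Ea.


IWR = (ETc - Pe) / Ea
    = (7 - 3) / 0.55
    = 4 / 0.55
    = 7.27 mm/day


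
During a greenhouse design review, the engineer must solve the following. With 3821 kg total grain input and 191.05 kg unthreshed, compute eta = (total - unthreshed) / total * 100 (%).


eta = (total - unthreshed) / total * 100
    = (3821 - 191.05) / 3821 * 100
    = 3629.95 / 3821 * 100
    = 95%


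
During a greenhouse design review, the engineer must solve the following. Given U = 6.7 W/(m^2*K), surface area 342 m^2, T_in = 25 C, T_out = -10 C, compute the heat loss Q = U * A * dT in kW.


dT = 25 - (-10) = 35 K
Q = U * A * dT
  = 6.7 * 342 * 35
  = 80199 W = 80.20 kW


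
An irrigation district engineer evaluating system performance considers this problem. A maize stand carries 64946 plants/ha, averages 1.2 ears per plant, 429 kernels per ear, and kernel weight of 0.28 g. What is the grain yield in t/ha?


Y = density * ears * kernels * kw
  = 64946 * 1.2 * 429 * 0.28 g/ha
  = 9361576.22 g/ha
  = 9361.58 kg/ha = 9.36 t/ha


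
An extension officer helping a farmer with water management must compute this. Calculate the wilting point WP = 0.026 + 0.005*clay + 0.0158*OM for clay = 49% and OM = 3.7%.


WP = 0.026 + 0.005*49 + 0.0158*3.7
   = 0.026 + 0.2450 + 0.0585
   = 0.3295


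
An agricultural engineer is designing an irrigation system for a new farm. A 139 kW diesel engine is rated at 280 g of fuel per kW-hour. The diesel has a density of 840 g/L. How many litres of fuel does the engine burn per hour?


FC = P * BSFC / rho_fuel
   = 139 * 280 / 840
   = 38920 / 840
   = 46.33 L/h


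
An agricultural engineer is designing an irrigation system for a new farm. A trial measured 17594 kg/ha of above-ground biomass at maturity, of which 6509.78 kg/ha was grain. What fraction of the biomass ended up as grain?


HI = grain_yield / biomass
   = 6509.78 / 17594
   = 0.37


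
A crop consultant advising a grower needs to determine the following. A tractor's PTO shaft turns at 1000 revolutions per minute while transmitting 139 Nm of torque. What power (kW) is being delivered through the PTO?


P = 2*pi*n*T / 60000
  = 2*pi * 1000 * 139 / 60000
  = 873362.76 / 60000
  = 14.56 kW


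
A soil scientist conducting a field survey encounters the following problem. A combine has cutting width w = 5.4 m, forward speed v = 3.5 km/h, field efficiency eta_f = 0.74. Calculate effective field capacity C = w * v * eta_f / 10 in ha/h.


C = w * v * eta_f / 10
  = 5.4 * 3.5 * 0.74 / 10
  = 13.99 / 10
  = 1.40 ha/h


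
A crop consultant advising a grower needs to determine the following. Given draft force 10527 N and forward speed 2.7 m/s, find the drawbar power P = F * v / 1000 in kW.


P = F * v / 1000
  = 10527 * 2.7 / 1000
  = 28422.90 / 1000
  = 28.42 kW


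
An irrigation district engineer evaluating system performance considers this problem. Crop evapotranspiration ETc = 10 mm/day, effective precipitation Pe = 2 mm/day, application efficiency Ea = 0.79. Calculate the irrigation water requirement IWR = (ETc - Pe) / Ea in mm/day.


IWR = (ETc - Pe) / Ea
    = (10 - 2) / 0.79
    = 8 / 0.79
    = 10.13 mm/day


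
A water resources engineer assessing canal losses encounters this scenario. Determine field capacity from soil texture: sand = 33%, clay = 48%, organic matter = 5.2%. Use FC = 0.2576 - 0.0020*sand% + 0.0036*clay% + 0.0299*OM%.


FC = 0.2576 - 0.0020*33 + 0.0036*48 + 0.0299*5.2
   = 0.2576 - 0.0660 + 0.1728 + 0.1555
   = 0.5199


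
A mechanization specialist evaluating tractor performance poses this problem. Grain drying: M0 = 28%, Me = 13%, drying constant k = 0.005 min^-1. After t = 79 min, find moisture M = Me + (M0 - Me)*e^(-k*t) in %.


M = Me + (M0 - Me) * e^(-k*t)
  = 13 + (28 - 13) * e^(-0.005*79)
  = 13 + 15 * e^(-0.395)
  = 13 + 15 * 0.67368
  = 13 + 10.1052
  = 23.11%


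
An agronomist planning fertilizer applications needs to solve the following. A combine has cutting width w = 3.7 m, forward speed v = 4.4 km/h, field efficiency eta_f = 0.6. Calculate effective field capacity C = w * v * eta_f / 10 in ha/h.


C = w * v * eta_f / 10
  = 3.7 * 4.4 * 0.6 / 10
  = 9.77 / 10
  = 0.98 ha/h


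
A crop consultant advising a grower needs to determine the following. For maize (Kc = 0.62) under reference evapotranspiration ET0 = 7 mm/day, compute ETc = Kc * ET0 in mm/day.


ETc = Kc * ET0
    = 0.62 * 7
    = 4.34 mm/day


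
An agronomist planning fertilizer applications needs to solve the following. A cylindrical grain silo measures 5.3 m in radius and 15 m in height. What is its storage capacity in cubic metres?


V = pi * r^2 * h
  = pi * 5.3^2 * 15
  = pi * 28.09 * 15
  = 1323.71 m^3


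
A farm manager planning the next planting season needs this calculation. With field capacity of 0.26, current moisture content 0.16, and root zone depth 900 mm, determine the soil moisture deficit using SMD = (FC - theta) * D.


SMD = (FC - theta) * D
    = (0.26 - 0.16) * 900
    = 0.100 * 900
    = 90 mm


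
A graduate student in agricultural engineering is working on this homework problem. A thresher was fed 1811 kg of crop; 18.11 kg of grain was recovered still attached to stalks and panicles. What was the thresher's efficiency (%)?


eta = (total - unthreshed) / total * 100
    = (1811 - 18.11) / 1811 * 100
    = 1792.89 / 1811 * 100
    = 99%


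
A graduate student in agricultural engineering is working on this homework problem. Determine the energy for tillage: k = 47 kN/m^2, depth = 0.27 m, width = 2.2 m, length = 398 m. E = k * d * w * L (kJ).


E = k * d * w * L
  = 47 * 0.27 * 2.2 * 398
  = 11111.36 kJ


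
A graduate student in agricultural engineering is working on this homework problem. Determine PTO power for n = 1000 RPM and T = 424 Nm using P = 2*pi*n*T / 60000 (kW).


P = 2*pi*n*T / 60000
  = 2*pi * 1000 * 424 / 60000
  = 2664070.57 / 60000
  = 44.40 kW


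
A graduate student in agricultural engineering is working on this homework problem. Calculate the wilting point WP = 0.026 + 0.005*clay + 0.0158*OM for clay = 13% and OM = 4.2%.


WP = 0.026 + 0.005*13 + 0.0158*4.2
   = 0.026 + 0.0650 + 0.0664
   = 0.1574


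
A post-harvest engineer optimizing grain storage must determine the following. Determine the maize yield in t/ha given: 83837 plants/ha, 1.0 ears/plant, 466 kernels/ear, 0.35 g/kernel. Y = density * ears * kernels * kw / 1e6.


Y = density * ears * kernels * kw
  = 83837 * 1.0 * 466 * 0.35 g/ha
  = 13673814.70 g/ha
  = 13673.81 kg/ha = 13.67 t/ha


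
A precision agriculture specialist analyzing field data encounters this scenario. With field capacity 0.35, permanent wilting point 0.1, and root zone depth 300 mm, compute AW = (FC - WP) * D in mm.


AW = (FC - WP) * D
   = (0.35 - 0.1) * 300
   = 0.25 * 300
   = 75 mm


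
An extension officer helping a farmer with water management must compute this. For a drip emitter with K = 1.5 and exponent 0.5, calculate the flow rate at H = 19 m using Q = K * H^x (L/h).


Q = K * H^x
  = 1.5 * 19^0.5
  = 1.5 * 4.3589
  = 6.54 L/h
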